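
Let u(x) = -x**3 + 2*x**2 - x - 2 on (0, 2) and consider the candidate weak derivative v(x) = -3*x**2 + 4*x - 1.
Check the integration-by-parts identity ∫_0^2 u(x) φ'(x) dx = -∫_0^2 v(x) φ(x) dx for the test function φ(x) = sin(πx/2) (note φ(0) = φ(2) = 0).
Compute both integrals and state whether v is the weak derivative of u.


LHS = -96/π^3 + 12/π, RHS = -96/π^3 + 12/π. Yes, v = u' weakly.

u(x) = -x**3 + 2*x**2 - x - 2, classical derivative u'(x) = -3*x**2 + 4*x - 1.
φ(x) = sin(πx/2), so φ'(x) = π*cos(π*x/2)/2.
Note φ(0) = φ(2) = 0, so the boundary term u·φ vanishes.
LHS = ∫_0^2 u(x) φ'(x) dx = ∫_0^2 (-π*x^3*cos(π*x/2)/2 + π*x^2*cos(π*x/2) - π*x*cos(π*x/2)/2 - π*cos(π*x/2)) dx. Term by term:
  ∫_0^2 -π*cos(π*x/2) dx = 0;  ∫_0^2 π*x^2*cos(π*x/2) dx = -16/π;  ∫_0^2 -π*x*cos(π*x/2)/2 dx = 4/π;
  ∫_0^2 -π*x^3*cos(π*x/2)/2 dx = -96/π^3 + 24/π.
Sum: 0 − 16/π + 4/π + -96/π^3 + 24/π = -96/π^3 + 12/π.
So LHS = -96/π^3 + 12/π.
∫_0^2 v(x) φ(x) dx = ∫_0^2 (-3*x^2*sin(π*x/2) + 4*x*sin(π*x/2) - sin(π*x/2)) dx. Term by term:
  ∫_0^2 -sin(π*x/2) dx = -4/π;  ∫_0^2 -3*x^2*sin(π*x/2) dx = -24/π + 96/π^3;  ∫_0^2 4*x*sin(π*x/2) dx = 16/π.
Sum: -4/π + -24/π + 96/π^3 + 16/π = -12/π + 96/π^3.
So RHS = -∫_0^2 v(x) φ(x) dx = -96/π^3 + 12/π.
LHS = RHS, so the identity holds for this test φ.
Moreover u is smooth here and v(x) = u'(x) = -3*x**2 + 4*x - 1 pointwise, so the identity holds for every test function. Hence v is the weak derivative of u.


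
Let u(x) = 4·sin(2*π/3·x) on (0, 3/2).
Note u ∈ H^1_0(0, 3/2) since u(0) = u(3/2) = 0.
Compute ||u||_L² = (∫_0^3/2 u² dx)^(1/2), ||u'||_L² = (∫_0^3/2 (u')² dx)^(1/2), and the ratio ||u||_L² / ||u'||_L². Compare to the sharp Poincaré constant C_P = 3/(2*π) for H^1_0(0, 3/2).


||u||_L² / ||u'||_L² = 3/(2*π) = C_P.

u(x) = 4·sin(2*π/3·x), so u'(x) = 8*π*cos(2*π*x/3)/3.
Writing u(x) = A·sin(kπx/L) with A = 4 and k = 1, use ∫_0^L sin²(kπx/L) dx = L/2 and ∫_0^L cos²(kπx/L) dx = L/2.
u² = 16·sin²(2*π/3·x) and (u')² = 64*π^2/9·cos²(2*π/3·x), and each of sin², cos² integrates to L/2 = 3/4 over (0, 3/2).
∫_0^3/2 u² dx = 12, so ||u||_L² = 2*sqrt(3).
∫_0^3/2 (u')² dx = 16*π^2/3, so ||u'||_L² = 4*sqrt(3)*π/3.
Ratio ||u||_L² / ||u'||_L² = 3/(2*π).
Sharp Poincaré constant on H^1_0(0, 3/2) is C_P = L/π = 3/(2*π), achieved by sin(2*π/3·x).
This is the k = 1 eigenfunction (up to amplitude), so the ratio equals the sharp Poincaré constant exactly.


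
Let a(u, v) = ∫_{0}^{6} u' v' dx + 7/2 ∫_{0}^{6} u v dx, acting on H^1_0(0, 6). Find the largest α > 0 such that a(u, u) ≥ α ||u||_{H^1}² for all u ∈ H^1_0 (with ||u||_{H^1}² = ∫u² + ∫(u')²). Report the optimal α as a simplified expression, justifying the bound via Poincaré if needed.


α = 1

Coercivity of a(·,·) on H^1_0(0, 6) means a(u, u) ≥ α ||u||_{H^1}² for every u ∈ H^1_0.
The interval has length L = 6, and Poincaré/coercivity depend only on L. Here a(u, u) = ∫(u')² + (7/2)·∫u².
Here c = 7/2 ≥ 1, so a(u,u) = ∫(u')² + c∫u² ≥ ∫(u')² + ∫u² = ||u||_{H^1}², i.e. α = 1 works. No larger α is possible: a(u,u) ≥ α||u||_{H^1}² means (1−α)∫(u')² ≥ (α−c)∫u², and for the modes u_n = sin(nπ(x−x₀)/L) (x₀ the left endpoint) one has ∫u_n²/∫(u_n')² = (L/(nπ))² → 0, so a(u_n,u_n)/||u_n||_{H^1}² → 1. Hence the optimal constant is α = 1.
Therefore α = 1.


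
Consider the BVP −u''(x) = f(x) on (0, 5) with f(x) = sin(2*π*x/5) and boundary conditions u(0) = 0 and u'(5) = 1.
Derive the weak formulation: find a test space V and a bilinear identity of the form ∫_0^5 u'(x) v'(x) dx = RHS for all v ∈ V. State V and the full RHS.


V = {v ∈ H^1(0, 5) : v(0) = 0} (test functions vanish at x = 0 where u is specified); weak form: ∫_0^5 u'v' dx = ∫_0^5 (sin(2*π*x/5)) v dx + v(5) for all v ∈ V.

Multiply both sides by a test function v and integrate from 0 to 5:
  ∫_0^5 −u''(x) v(x) dx = ∫_0^5 f(x) v(x) dx.
Integrate the LHS by parts once:
  ∫_0^5 −u'' v dx = −[u'(x) v(x)]_0^5 + ∫_0^5 u'(x) v'(x) dx.
Thus ∫_0^5 u'(x) v'(x) dx = ∫_0^5 f(x) v(x) dx + [u'(x) v(x)]_0^5.
Choose V so that boundary terms are either known or forced to vanish.
Mixed BC: u(0) = 0 (Dirichlet) and u'(5) = 1 (Neumann). Define V = {v ∈ H^1(0, 5) : v(0) = 0}. Then [u' v]_0^5 = u'(5)·v(5) − u'(0)·0 = v(5).
Weak formulation: find u (satisfying any essential BC) such that ∫_0^5 u'(x) v'(x) dx = ∫_0^5 f v dx + v(5) for all v ∈ V (Dirichlet at 0 absorbed into V; Neumann datum at x = 5 contributes the boundary term).
Substituting f(x) = sin(2*π*x/5), the right-hand side is ∫_0^5 (sin(2*π*x/5)) v dx + v(5).


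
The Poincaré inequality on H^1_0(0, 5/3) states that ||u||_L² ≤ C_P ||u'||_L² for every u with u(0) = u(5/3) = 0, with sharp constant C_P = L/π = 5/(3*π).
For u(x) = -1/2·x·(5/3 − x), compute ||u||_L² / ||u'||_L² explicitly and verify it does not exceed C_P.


||u||_L² / ||u'||_L² = sqrt(10)/6 < C_P = 5/(3*π).

u(x) = -1/2·x·(5/3 − x), so u'(x) = x - 5/6.
u(x) = -1/2·x·(5/3 − x) vanishes at x = 0 and x = 5/3, so u ∈ H^1_0(0, 5/3). Differentiate via the product rule and integrate the resulting polynomials term by term.
  ∫_0^5/3 u² dx = ∫_0^5/3 (x^4/4 - 5*x^3/6 + 25*x^2/36) dx. Term by term:
    ∫_0^5/3 x^4/4 dx = 625/972;  ∫_0^5/3 -5*x^3/6 dx = -3125/1944;  ∫_0^5/3 25*x^2/36 dx = 3125/2916.
  Sum: 625/972 − 3125/1944 + 3125/2916 = 625/5832.
  ∫_0^5/3 (u')² dx = ∫_0^5/3 (x^2 - 5*x/3 + 25/36) dx. Term by term:
    ∫_0^5/3 x^2 dx = 125/81;  ∫_0^5/3 -5*x/3 dx = -125/54;  ∫_0^5/3 25/36 dx = 125/108.
  Sum: 125/81 − 125/54 + 125/108 = 125/324.
∫_0^5/3 u² dx = 625/5832, so ||u||_L² = 25*sqrt(2)/108.
∫_0^5/3 (u')² dx = 125/324, so ||u'||_L² = 5*sqrt(5)/18.
Ratio ||u||_L² / ||u'||_L² = sqrt(10)/6.
Sharp Poincaré constant on H^1_0(0, 5/3) is C_P = L/π = 5/(3*π), achieved by sin(3*π/5·x).
A polynomial bump cannot attain the sharp Poincaré constant (only the first sine eigenfunction does), so the ratio is strictly less than C_P, consistent with ||u||_L² ≤ C_P ||u'||_L².


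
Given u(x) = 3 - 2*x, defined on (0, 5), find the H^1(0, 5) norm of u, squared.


||u||_{H^1}^2 = 245/3

The H^1 norm (squared) on an interval (0, L) is
  ||u||_{H^1}^2 = ∫_0^L u(x)^2 dx + ∫_0^L u'(x)^2 dx.
Compute u'(x) = -2.
Then u(x)^2 = 4*x**2 - 12*x + 9 and u'(x)^2 = 4.
Integrate each monomial from 0 to 5 using ∫_0^5 c·x^n dx = c·5^(n+1)/(n+1):
  ∫_0^5 u(x)^2 dx = ∫_0^5 (4*x^2 - 12*x + 9) dx. Term by term:
    ∫_0^5 4*x^2 dx = 500/3;  ∫_0^5 -12*x dx = -150;  ∫_0^5 9 dx = 45.
  Sum: 500/3 − 150 + 45 = 185/3.
  ∫_0^5 u'(x)^2 dx = ∫_0^5 (4) dx. Term by term:
    ∫_0^5 4 dx = 20.
Adding: ||u||_{H^1}^2 = 185/3 + 20 = 245/3.


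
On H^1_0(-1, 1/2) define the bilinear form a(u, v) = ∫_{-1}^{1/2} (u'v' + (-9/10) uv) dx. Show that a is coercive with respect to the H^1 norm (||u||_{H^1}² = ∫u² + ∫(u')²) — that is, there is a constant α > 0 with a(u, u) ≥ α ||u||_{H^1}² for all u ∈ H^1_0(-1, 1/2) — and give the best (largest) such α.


α = (-81 + 40*π^2)/(10*(9 + 4*π^2))

Coercivity of a(·,·) on H^1_0(-1, 1/2) means a(u, u) ≥ α ||u||_{H^1}² for every u ∈ H^1_0.
The interval has length L = 3/2, and Poincaré/coercivity depend only on L. Here a(u, u) = ∫(u')² + (-9/10)·∫u².
Here c = -9/10 < 0 with |c| < (π/L)² = 4*π^2/9, so coercivity still holds. The condition a(u,u) ≥ α||u||_{H^1}² reads (1−α)∫(u')² ≥ (α−c)∫u². Any admissible α is ≤ 1 (rapidly oscillating u have ∫u²/∫(u')² → 0), and α = 1 would force 0 ≥ (1−c)∫u², impossible since c < 1; so 1−α > 0. By the sharp Poincaré inequality on H^1_0 of an interval of length L, ∫(u')² ≥ (π/L)²∫u² with equality for the first sine mode sin(π(x−x₀)/L) (x₀ the left endpoint), so the inequality holds for all u iff (1−α)(π/L)² ≥ α − c, i.e. α ≤ ((π/L)² + c)/((π/L)² + 1) = (1 + c(L/π)²)/(1 + (L/π)²). (Direct route, valid since c ≤ 0: Poincaré gives c∫u² ≥ c(L/π)²∫(u')², so a(u,u) ≥ (1 + c(L/π)²)∫(u')², while ||u||_{H^1}² ≤ (1 + (L/π)²)∫(u')²; dividing yields the same α.) With (π/L)² = 4*π^2/9 and c = -9/10, the largest admissible constant is α = ((π/L)² + c)/((π/L)² + 1).
Simplifying, α = (-81 + 40*π^2)/(10*(9 + 4*π^2)).


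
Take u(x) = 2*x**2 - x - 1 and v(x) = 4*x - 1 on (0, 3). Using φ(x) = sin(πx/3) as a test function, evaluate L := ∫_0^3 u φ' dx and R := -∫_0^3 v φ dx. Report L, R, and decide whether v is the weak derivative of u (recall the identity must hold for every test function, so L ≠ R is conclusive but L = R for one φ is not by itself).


LHS = -30/π, RHS = -30/π. Yes, v = u' weakly.

u(x) = 2*x**2 - x - 1, classical derivative u'(x) = 4*x - 1.
φ(x) = sin(πx/3), so φ'(x) = π*cos(π*x/3)/3.
Note φ(0) = φ(3) = 0, so the boundary term u·φ vanishes.
LHS = ∫_0^3 u(x) φ'(x) dx = ∫_0^3 (2*π*x^2*cos(π*x/3)/3 - π*x*cos(π*x/3)/3 - π*cos(π*x/3)/3) dx. Term by term:
  ∫_0^3 -π*cos(π*x/3)/3 dx = 0;  ∫_0^3 -π*x*cos(π*x/3)/3 dx = 6/π;  ∫_0^3 2*π*x^2*cos(π*x/3)/3 dx = -36/π.
Sum: 0 + 6/π − 36/π = -30/π.
So LHS = -30/π.
∫_0^3 v(x) φ(x) dx = ∫_0^3 (4*x*sin(π*x/3) - sin(π*x/3)) dx. Term by term:
  ∫_0^3 -sin(π*x/3) dx = -6/π;  ∫_0^3 4*x*sin(π*x/3) dx = 36/π.
Sum: -6/π + 36/π = 30/π.
So RHS = -∫_0^3 v(x) φ(x) dx = -30/π.
LHS = RHS, so the identity holds for this test φ.
Moreover u is smooth here and v(x) = u'(x) = 4*x - 1 pointwise, so the identity holds for every test function. Hence v is the weak derivative of u.


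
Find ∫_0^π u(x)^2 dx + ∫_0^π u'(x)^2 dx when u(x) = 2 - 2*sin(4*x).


||u||_{H^1(0,π)}^2 = 38*π

u'(x) = -8*cos(4*x).
Expand u² and (u')² and integrate term by term on (0, π), using: for integers n ≥ 1, ∫_0^π sin²(nx) dx = ∫_0^π cos²(nx) dx = π/2; for n ≠ n', ∫_0^π sin(nx)sin(n'x) dx = ∫_0^π cos(nx)cos(n'x) dx = 0; and by product-to-sum, ∫_0^π sin(nx)cos(n'x) dx = ½∫_0^π [sin((n+n')x) + sin((n−n')x)] dx, which is 0 when n+n' is even and 2n/(n²−n'²) when n+n' is odd (it need not vanish on (0, π)). For the constant mode: ∫_0^π 1 dx = π, ∫_0^π cos(nx) dx = 0, ∫_0^π sin(nx) dx = (1−(−1)^n)/n.
  u² squared terms: (2)²·∫1 dx = 4·π = 4*π;  (-2)²·∫sin(4x)² dx = 4·π/2 = 2*π.
  u² cross terms: 2·(2)·(-2)·∫1·sin(4x) dx = -8·(0) = 0.
  So ∫_0^π u² dx = 4*π + 2*π + 0 = 6*π.
  (u')² squared terms: (-8)²·∫cos(4x)² dx = 64·π/2 = 32*π.
  So ∫_0^π (u')² dx = 32*π.
||u||_{H^1}^2 = (6*π) + (32*π) = 38*π.


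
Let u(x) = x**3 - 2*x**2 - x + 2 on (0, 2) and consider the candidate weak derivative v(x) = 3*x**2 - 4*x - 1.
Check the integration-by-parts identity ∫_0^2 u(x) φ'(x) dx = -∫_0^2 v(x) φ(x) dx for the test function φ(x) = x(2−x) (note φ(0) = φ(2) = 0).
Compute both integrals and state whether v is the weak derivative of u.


LHS = 28/15, RHS = 28/15. Yes, v = u' weakly.

u(x) = x**3 - 2*x**2 - x + 2, classical derivative u'(x) = 3*x**2 - 4*x - 1.
φ(x) = x(2−x), so φ'(x) = 2 - 2*x.
Note φ(0) = φ(2) = 0, so the boundary term u·φ vanishes.
LHS = ∫_0^2 u(x) φ'(x) dx = ∫_0^2 (-2*x^4 + 6*x^3 - 2*x^2 - 6*x + 4) dx. Term by term:
  ∫_0^2 -2*x^4 dx = -64/5;  ∫_0^2 6*x^3 dx = 24;  ∫_0^2 -2*x^2 dx = -16/3;
  ∫_0^2 -6*x dx = -12;  ∫_0^2 4 dx = 8.
Sum: -64/5 + 24 − 16/3 − 12 + 8 = 28/15.
So LHS = 28/15.
∫_0^2 v(x) φ(x) dx = ∫_0^2 (-3*x^4 + 10*x^3 - 7*x^2 - 2*x) dx. Term by term:
  ∫_0^2 -3*x^4 dx = -96/5;  ∫_0^2 10*x^3 dx = 40;  ∫_0^2 -7*x^2 dx = -56/3;
  ∫_0^2 -2*x dx = -4.
Sum: -96/5 + 40 − 56/3 − 4 = -28/15.
So RHS = -∫_0^2 v(x) φ(x) dx = 28/15.
LHS = RHS, so the identity holds for this test φ.
Moreover u is smooth here and v(x) = u'(x) = 3*x**2 - 4*x - 1 pointwise, so the identity holds for every test function. Hence v is the weak derivative of u.


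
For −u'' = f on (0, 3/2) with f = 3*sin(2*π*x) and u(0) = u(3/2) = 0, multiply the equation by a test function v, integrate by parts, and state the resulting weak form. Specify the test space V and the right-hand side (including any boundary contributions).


V = H^1_0(0, 3/2) (so v(0) = v(3/2) = 0); weak form: ∫_0^3/2 u'v' dx = ∫_0^3/2 (3*sin(2*π*x)) v dx for all v ∈ V.

Multiply both sides by a test function v and integrate from 0 to 3/2:
  ∫_0^3/2 −u''(x) v(x) dx = ∫_0^3/2 f(x) v(x) dx.
Integrate the LHS by parts once:
  ∫_0^3/2 −u'' v dx = −[u'(x) v(x)]_0^3/2 + ∫_0^3/2 u'(x) v'(x) dx.
Thus ∫_0^3/2 u'(x) v'(x) dx = ∫_0^3/2 f(x) v(x) dx + [u'(x) v(x)]_0^3/2.
Choose V so that boundary terms are either known or forced to vanish.
u is Dirichlet: u(0) = u(3/2) = 0. Let V = H^1_0(0, 3/2); then v(0) = v(3/2) = 0, and [u' v]_0^3/2 = 0.
Weak formulation: find u (satisfying any essential BC) such that ∫_0^3/2 u'(x) v'(x) dx = ∫_0^3/2 f v dx for all v ∈ V.
Substituting f(x) = 3*sin(2*π*x), the right-hand side is ∫_0^3/2 (3*sin(2*π*x)) v dx.


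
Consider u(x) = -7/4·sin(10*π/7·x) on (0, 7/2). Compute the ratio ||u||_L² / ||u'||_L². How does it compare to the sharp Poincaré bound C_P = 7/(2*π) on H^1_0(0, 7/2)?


||u||_L² / ||u'||_L² = 7/(10*π) < C_P = 7/(2*π).

u(x) = -7/4·sin(10*π/7·x), so u'(x) = -5*π*cos(10*π*x/7)/2.
Writing u(x) = A·sin(kπx/L) with A = -7/4 and k = 5, use ∫_0^L sin²(kπx/L) dx = L/2 and ∫_0^L cos²(kπx/L) dx = L/2.
u² = 49/16·sin²(10*π/7·x) and (u')² = 25*π^2/4·cos²(10*π/7·x), and each of sin², cos² integrates to L/2 = 7/4 over (0, 7/2).
∫_0^7/2 u² dx = 343/64, so ||u||_L² = 7*sqrt(7)/8.
∫_0^7/2 (u')² dx = 175*π^2/16, so ||u'||_L² = 5*sqrt(7)*π/4.
Ratio ||u||_L² / ||u'||_L² = 7/(10*π).
Sharp Poincaré constant on H^1_0(0, 7/2) is C_P = L/π = 7/(2*π), achieved by sin(2*π/7·x).
This is the k = 5 harmonic; the ratio L/(kπ) is strictly less than C_P = L/π, consistent with the sharp inequality ||u||_L² ≤ C_P ||u'||_L².


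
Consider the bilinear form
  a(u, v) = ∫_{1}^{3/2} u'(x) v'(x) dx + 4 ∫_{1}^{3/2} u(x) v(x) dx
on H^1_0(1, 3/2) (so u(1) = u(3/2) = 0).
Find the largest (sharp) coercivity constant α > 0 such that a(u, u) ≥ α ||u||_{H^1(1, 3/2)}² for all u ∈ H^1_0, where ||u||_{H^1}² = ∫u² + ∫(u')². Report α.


α = 1

Coercivity of a(·,·) on H^1_0(1, 3/2) means a(u, u) ≥ α ||u||_{H^1}² for every u ∈ H^1_0.
The interval has length L = 1/2, and Poincaré/coercivity depend only on L. Here a(u, u) = ∫(u')² + (4)·∫u².
Here c = 4 ≥ 1, so a(u,u) = ∫(u')² + c∫u² ≥ ∫(u')² + ∫u² = ||u||_{H^1}², i.e. α = 1 works. No larger α is possible: a(u,u) ≥ α||u||_{H^1}² means (1−α)∫(u')² ≥ (α−c)∫u², and for the modes u_n = sin(nπ(x−x₀)/L) (x₀ the left endpoint) one has ∫u_n²/∫(u_n')² = (L/(nπ))² → 0, so a(u_n,u_n)/||u_n||_{H^1}² → 1. Hence the optimal constant is α = 1.
Therefore α = 1.


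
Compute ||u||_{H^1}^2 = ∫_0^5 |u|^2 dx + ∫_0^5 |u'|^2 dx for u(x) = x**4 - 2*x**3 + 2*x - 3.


||u||_{H^1}^2 = 18589915/126

The H^1 norm (squared) on an interval (0, L) is
  ||u||_{H^1}^2 = ∫_0^L u(x)^2 dx + ∫_0^L u'(x)^2 dx.
Compute u'(x) = 4*x**3 - 6*x**2 + 2.
Then u(x)^2 = x**8 - 4*x**7 + 4*x**6 + 4*x**5 - 14*x**4 + 12*x**3 + 4*x**2 - 12*x + 9 and u'(x)^2 = 16*x**6 - 48*x**5 + 36*x**4 + 16*x**3 - 24*x**2 + 4.
Integrate each monomial from 0 to 5 using ∫_0^5 c·x^n dx = c·5^(n+1)/(n+1):
  ∫_0^5 u(x)^2 dx = ∫_0^5 (x^8 - 4*x^7 + 4*x^6 + 4*x^5 - 14*x^4 + 12*x^3 + 4*x^2 - 12*x + 9) dx. Term by term:
    ∫_0^5 x^8 dx = 1953125/9;  ∫_0^5 -4*x^7 dx = -390625/2;  ∫_0^5 4*x^6 dx = 312500/7;
    ∫_0^5 4*x^5 dx = 31250/3;  ∫_0^5 -14*x^4 dx = -8750;  ∫_0^5 12*x^3 dx = 1875;
    ∫_0^5 4*x^2 dx = 500/3;  ∫_0^5 -12*x dx = -150;  ∫_0^5 9 dx = 45.
  Sum: 1953125/9 − 390625/2 + 312500/7 + 31250/3 − 8750 + 1875 + 500/3 − 150 + 45 = 8813395/126.
  ∫_0^5 u'(x)^2 dx = ∫_0^5 (16*x^6 - 48*x^5 + 36*x^4 + 16*x^3 - 24*x^2 + 4) dx. Term by term:
    ∫_0^5 16*x^6 dx = 1250000/7;  ∫_0^5 -48*x^5 dx = -125000;  ∫_0^5 36*x^4 dx = 22500;
    ∫_0^5 16*x^3 dx = 2500;  ∫_0^5 -24*x^2 dx = -1000;  ∫_0^5 4 dx = 20.
  Sum: 1250000/7 − 125000 + 22500 + 2500 − 1000 + 20 = 543140/7.
Adding: ||u||_{H^1}^2 = 8813395/126 + 543140/7 = 18589915/126.


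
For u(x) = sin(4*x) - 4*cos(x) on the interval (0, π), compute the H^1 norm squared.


||u||_{H^1(0,π)}^2 = -128/15 + 49*π/2

u'(x) = 4*sin(x) + 4*cos(4*x).
Expand u² and (u')² and integrate term by term on (0, π), using: for integers n ≥ 1, ∫_0^π sin²(nx) dx = ∫_0^π cos²(nx) dx = π/2; for n ≠ n', ∫_0^π sin(nx)sin(n'x) dx = ∫_0^π cos(nx)cos(n'x) dx = 0; and by product-to-sum, ∫_0^π sin(nx)cos(n'x) dx = ½∫_0^π [sin((n+n')x) + sin((n−n')x)] dx, which is 0 when n+n' is even and 2n/(n²−n'²) when n+n' is odd (it need not vanish on (0, π)).
  u² squared terms: (-4)²·∫cos(x)² dx = 16·π/2 = 8*π;  (1)²·∫sin(4x)² dx = 1·π/2 = π/2.
  u² cross terms: 2·(-4)·(1)·∫cos(x)·sin(4x) dx = -8·(8/15) = -64/15.
  So ∫_0^π u² dx = 8*π + π/2 − 64/15 = -64/15 + 17*π/2.
  (u')² squared terms: (4)²·∫cos(4x)² dx = 16·π/2 = 8*π;  (4)²·∫sin(x)² dx = 16·π/2 = 8*π.
  (u')² cross terms: 2·(4)·(4)·∫cos(4x)·sin(x) dx = 32·(-2/15) = -64/15.
  So ∫_0^π (u')² dx = 8*π + 8*π − 64/15 = -64/15 + 16*π.
||u||_{H^1}^2 = (-64/15 + 17*π/2) + (-64/15 + 16*π) = -128/15 + 49*π/2.


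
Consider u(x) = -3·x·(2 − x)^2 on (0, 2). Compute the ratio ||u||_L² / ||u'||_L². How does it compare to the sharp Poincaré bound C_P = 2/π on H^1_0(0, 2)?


||u||_L² / ||u'||_L² = sqrt(14)/7 < C_P = 2/π.

u(x) = -3·x·(2 − x)^2, so u'(x) = 3*(2 - 3*x)*(x - 2).
u(x) = -3·x·(2 − x)^2 vanishes at x = 0 and x = 2, so u ∈ H^1_0(0, 2). Differentiate via the product rule and integrate the resulting polynomials term by term.
  ∫_0^2 u² dx = ∫_0^2 (9*x^6 - 72*x^5 + 216*x^4 - 288*x^3 + 144*x^2) dx. Term by term:
    ∫_0^2 9*x^6 dx = 1152/7;  ∫_0^2 -72*x^5 dx = -768;  ∫_0^2 216*x^4 dx = 6912/5;
    ∫_0^2 -288*x^3 dx = -1152;  ∫_0^2 144*x^2 dx = 384.
  Sum: 1152/7 − 768 + 6912/5 − 1152 + 384 = 384/35.
  ∫_0^2 (u')² dx = ∫_0^2 (81*x^4 - 432*x^3 + 792*x^2 - 576*x + 144) dx. Term by term:
    ∫_0^2 81*x^4 dx = 2592/5;  ∫_0^2 -432*x^3 dx = -1728;  ∫_0^2 792*x^2 dx = 2112;
    ∫_0^2 -576*x dx = -1152;  ∫_0^2 144 dx = 288.
  Sum: 2592/5 − 1728 + 2112 − 1152 + 288 = 192/5.
∫_0^2 u² dx = 384/35, so ||u||_L² = 8*sqrt(210)/35.
∫_0^2 (u')² dx = 192/5, so ||u'||_L² = 8*sqrt(15)/5.
Ratio ||u||_L² / ||u'||_L² = sqrt(14)/7.
Sharp Poincaré constant on H^1_0(0, 2) is C_P = L/π = 2/π, achieved by sin(π/2·x).
A polynomial bump cannot attain the sharp Poincaré constant (only the first sine eigenfunction does), so the ratio is strictly less than C_P, consistent with ||u||_L² ≤ C_P ||u'||_L².


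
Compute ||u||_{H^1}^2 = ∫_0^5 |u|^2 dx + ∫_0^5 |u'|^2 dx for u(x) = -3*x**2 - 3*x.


||u||_{H^1}^2 = 21615/2

The H^1 norm (squared) on an interval (0, L) is
  ||u||_{H^1}^2 = ∫_0^L u(x)^2 dx + ∫_0^L u'(x)^2 dx.
Compute u'(x) = -6*x - 3.
Then u(x)^2 = 9*x**4 + 18*x**3 + 9*x**2 and u'(x)^2 = 36*x**2 + 36*x + 9.
Integrate each monomial from 0 to 5 using ∫_0^5 c·x^n dx = c·5^(n+1)/(n+1):
  ∫_0^5 u(x)^2 dx = ∫_0^5 (9*x^4 + 18*x^3 + 9*x^2) dx. Term by term:
    ∫_0^5 9*x^4 dx = 5625;  ∫_0^5 18*x^3 dx = 5625/2;  ∫_0^5 9*x^2 dx = 375.
  Sum: 5625 + 5625/2 + 375 = 17625/2.
  ∫_0^5 u'(x)^2 dx = ∫_0^5 (36*x^2 + 36*x + 9) dx. Term by term:
    ∫_0^5 36*x^2 dx = 1500;  ∫_0^5 36*x dx = 450;  ∫_0^5 9 dx = 45.
  Sum: 1500 + 450 + 45 = 1995.
Adding: ||u||_{H^1}^2 = 17625/2 + 1995 = 21615/2.


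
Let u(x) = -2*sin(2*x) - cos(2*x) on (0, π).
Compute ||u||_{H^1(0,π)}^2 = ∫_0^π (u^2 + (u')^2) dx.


||u||_{H^1(0,π)}^2 = 25*π/2

u'(x) = 2*sin(2*x) - 4*cos(2*x).
Expand u² and (u')² and integrate term by term on (0, π), using: for integers n ≥ 1, ∫_0^π sin²(nx) dx = ∫_0^π cos²(nx) dx = π/2; for n ≠ n', ∫_0^π sin(nx)sin(n'x) dx = ∫_0^π cos(nx)cos(n'x) dx = 0; and by product-to-sum, ∫_0^π sin(nx)cos(n'x) dx = ½∫_0^π [sin((n+n')x) + sin((n−n')x)] dx, which is 0 when n+n' is even and 2n/(n²−n'²) when n+n' is odd (it need not vanish on (0, π)).
  u² squared terms: (-1)²·∫cos(2x)² dx = 1·π/2 = π/2;  (-2)²·∫sin(2x)² dx = 4·π/2 = 2*π.
  u² cross terms: 2·(-1)·(-2)·∫cos(2x)·sin(2x) dx = 4·(0) = 0.
  So ∫_0^π u² dx = π/2 + 2*π + 0 = 5*π/2.
  (u')² squared terms: (-4)²·∫cos(2x)² dx = 16·π/2 = 8*π;  (2)²·∫sin(2x)² dx = 4·π/2 = 2*π.
  (u')² cross terms: 2·(-4)·(2)·∫cos(2x)·sin(2x) dx = -16·(0) = 0.
  So ∫_0^π (u')² dx = 8*π + 2*π + 0 = 10*π.
||u||_{H^1}^2 = (5*π/2) + (10*π) = 25*π/2.


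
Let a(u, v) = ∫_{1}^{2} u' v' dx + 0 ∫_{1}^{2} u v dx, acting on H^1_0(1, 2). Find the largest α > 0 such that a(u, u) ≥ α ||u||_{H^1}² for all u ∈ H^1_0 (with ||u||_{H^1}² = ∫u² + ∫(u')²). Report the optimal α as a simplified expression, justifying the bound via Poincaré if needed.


α = π^2/(1 + π^2)

Coercivity of a(·,·) on H^1_0(1, 2) means a(u, u) ≥ α ||u||_{H^1}² for every u ∈ H^1_0.
The interval has length L = 1, and Poincaré/coercivity depend only on L. Here a(u, u) = ∫(u')² + (0)·∫u².
Here c = 0, so a(u,u) = ∫(u')² alone. The condition a(u,u) ≥ α||u||_{H^1}² reads (1−α)∫(u')² ≥ (α−c)∫u². Any admissible α is ≤ 1 (rapidly oscillating u have ∫u²/∫(u')² → 0), and α = 1 would force 0 ≥ (1−c)∫u², impossible since c < 1; so 1−α > 0. By the sharp Poincaré inequality on H^1_0 of an interval of length L, ∫(u')² ≥ (π/L)²∫u² with equality for the first sine mode sin(π(x−x₀)/L) (x₀ the left endpoint), so the inequality holds for all u iff (1−α)(π/L)² ≥ α − c, i.e. α ≤ ((π/L)² + c)/((π/L)² + 1) = (1 + c(L/π)²)/(1 + (L/π)²). (Direct route, valid since c ≤ 0: Poincaré gives c∫u² ≥ c(L/π)²∫(u')², so a(u,u) ≥ (1 + c(L/π)²)∫(u')², while ||u||_{H^1}² ≤ (1 + (L/π)²)∫(u')²; dividing yields the same α.) With (π/L)² = π^2 and c = 0, the largest admissible constant is α = ((π/L)² + c)/((π/L)² + 1).
Simplifying, α = π^2/(1 + π^2).


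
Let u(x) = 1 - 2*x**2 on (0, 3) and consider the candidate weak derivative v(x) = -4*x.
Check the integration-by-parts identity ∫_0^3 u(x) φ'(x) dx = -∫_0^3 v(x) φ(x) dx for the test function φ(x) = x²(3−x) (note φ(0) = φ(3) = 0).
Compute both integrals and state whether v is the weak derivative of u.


LHS = 243/5, RHS = 243/5. Yes, v = u' weakly.

u(x) = 1 - 2*x**2, classical derivative u'(x) = -4*x.
φ(x) = x²(3−x), so φ'(x) = 3*x*(2 - x).
Note φ(0) = φ(3) = 0, so the boundary term u·φ vanishes.
LHS = ∫_0^3 u(x) φ'(x) dx = ∫_0^3 (6*x^4 - 12*x^3 - 3*x^2 + 6*x) dx. Term by term:
  ∫_0^3 6*x^4 dx = 1458/5;  ∫_0^3 -12*x^3 dx = -243;  ∫_0^3 -3*x^2 dx = -27;
  ∫_0^3 6*x dx = 27.
Sum: 1458/5 − 243 − 27 + 27 = 243/5.
So LHS = 243/5.
∫_0^3 v(x) φ(x) dx = ∫_0^3 (4*x^4 - 12*x^3) dx. Term by term:
  ∫_0^3 4*x^4 dx = 972/5;  ∫_0^3 -12*x^3 dx = -243.
Sum: 972/5 − 243 = -243/5.
So RHS = -∫_0^3 v(x) φ(x) dx = 243/5.
LHS = RHS, so the identity holds for this test φ.
Moreover u is smooth here and v(x) = u'(x) = -4*x pointwise, so the identity holds for every test function. Hence v is the weak derivative of u.


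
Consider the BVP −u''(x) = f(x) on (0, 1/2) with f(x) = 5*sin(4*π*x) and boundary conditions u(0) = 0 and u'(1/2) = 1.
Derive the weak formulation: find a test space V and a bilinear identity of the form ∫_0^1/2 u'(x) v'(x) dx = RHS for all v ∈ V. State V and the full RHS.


V = {v ∈ H^1(0, 1/2) : v(0) = 0} (test functions vanish at x = 0 where u is specified); weak form: ∫_0^1/2 u'v' dx = ∫_0^1/2 (5*sin(4*π*x)) v dx + v(1/2) for all v ∈ V.

Multiply both sides by a test function v and integrate from 0 to 1/2:
  ∫_0^1/2 −u''(x) v(x) dx = ∫_0^1/2 f(x) v(x) dx.
Integrate the LHS by parts once:
  ∫_0^1/2 −u'' v dx = −[u'(x) v(x)]_0^1/2 + ∫_0^1/2 u'(x) v'(x) dx.
Thus ∫_0^1/2 u'(x) v'(x) dx = ∫_0^1/2 f(x) v(x) dx + [u'(x) v(x)]_0^1/2.
Choose V so that boundary terms are either known or forced to vanish.
Mixed BC: u(0) = 0 (Dirichlet) and u'(1/2) = 1 (Neumann). Define V = {v ∈ H^1(0, 1/2) : v(0) = 0}. Then [u' v]_0^1/2 = u'(1/2)·v(1/2) − u'(0)·0 = v(1/2).
Weak formulation: find u (satisfying any essential BC) such that ∫_0^1/2 u'(x) v'(x) dx = ∫_0^1/2 f v dx + v(1/2) for all v ∈ V (Dirichlet at 0 absorbed into V; Neumann datum at x = 1/2 contributes the boundary term).
Substituting f(x) = 5*sin(4*π*x), the right-hand side is ∫_0^1/2 (5*sin(4*π*x)) v dx + v(1/2).


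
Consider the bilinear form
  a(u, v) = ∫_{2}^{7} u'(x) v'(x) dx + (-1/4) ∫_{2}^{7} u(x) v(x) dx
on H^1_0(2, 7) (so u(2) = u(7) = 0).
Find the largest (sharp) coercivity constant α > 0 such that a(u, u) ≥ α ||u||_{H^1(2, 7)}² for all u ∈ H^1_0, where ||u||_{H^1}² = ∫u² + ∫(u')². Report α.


α = (-25/4 + π^2)/(π^2 + 25)

Coercivity of a(·,·) on H^1_0(2, 7) means a(u, u) ≥ α ||u||_{H^1}² for every u ∈ H^1_0.
The interval has length L = 5, and Poincaré/coercivity depend only on L. Here a(u, u) = ∫(u')² + (-1/4)·∫u².
Here c = -1/4 < 0 with |c| < (π/L)² = π^2/25, so coercivity still holds. The condition a(u,u) ≥ α||u||_{H^1}² reads (1−α)∫(u')² ≥ (α−c)∫u². Any admissible α is ≤ 1 (rapidly oscillating u have ∫u²/∫(u')² → 0), and α = 1 would force 0 ≥ (1−c)∫u², impossible since c < 1; so 1−α > 0. By the sharp Poincaré inequality on H^1_0 of an interval of length L, ∫(u')² ≥ (π/L)²∫u² with equality for the first sine mode sin(π(x−x₀)/L) (x₀ the left endpoint), so the inequality holds for all u iff (1−α)(π/L)² ≥ α − c, i.e. α ≤ ((π/L)² + c)/((π/L)² + 1) = (1 + c(L/π)²)/(1 + (L/π)²). (Direct route, valid since c ≤ 0: Poincaré gives c∫u² ≥ c(L/π)²∫(u')², so a(u,u) ≥ (1 + c(L/π)²)∫(u')², while ||u||_{H^1}² ≤ (1 + (L/π)²)∫(u')²; dividing yields the same α.) With (π/L)² = π^2/25 and c = -1/4, the largest admissible constant is α = ((π/L)² + c)/((π/L)² + 1).
Simplifying, α = (-25/4 + π^2)/(π^2 + 25).


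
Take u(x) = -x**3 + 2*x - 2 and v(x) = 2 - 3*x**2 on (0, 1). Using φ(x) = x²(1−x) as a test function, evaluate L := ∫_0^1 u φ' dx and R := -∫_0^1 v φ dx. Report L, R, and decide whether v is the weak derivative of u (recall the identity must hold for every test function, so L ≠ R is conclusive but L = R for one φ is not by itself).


LHS = -1/15, RHS = -1/15. Yes, v = u' weakly.

u(x) = -x**3 + 2*x - 2, classical derivative u'(x) = 2 - 3*x**2.
φ(x) = x²(1−x), so φ'(x) = x*(2 - 3*x).
Note φ(0) = φ(1) = 0, so the boundary term u·φ vanishes.
LHS = ∫_0^1 u(x) φ'(x) dx = ∫_0^1 (3*x^5 - 2*x^4 - 6*x^3 + 10*x^2 - 4*x) dx. Term by term:
  ∫_0^1 3*x^5 dx = 1/2;  ∫_0^1 -2*x^4 dx = -2/5;  ∫_0^1 -6*x^3 dx = -3/2;
  ∫_0^1 10*x^2 dx = 10/3;  ∫_0^1 -4*x dx = -2.
Sum: 1/2 − 2/5 − 3/2 + 10/3 − 2 = -1/15.
So LHS = -1/15.
∫_0^1 v(x) φ(x) dx = ∫_0^1 (3*x^5 - 3*x^4 - 2*x^3 + 2*x^2) dx. Term by term:
  ∫_0^1 3*x^5 dx = 1/2;  ∫_0^1 -3*x^4 dx = -3/5;  ∫_0^1 -2*x^3 dx = -1/2;
  ∫_0^1 2*x^2 dx = 2/3.
Sum: 1/2 − 3/5 − 1/2 + 2/3 = 1/15.
So RHS = -∫_0^1 v(x) φ(x) dx = -1/15.
LHS = RHS, so the identity holds for this test φ.
Moreover u is smooth here and v(x) = u'(x) = 2 - 3*x**2 pointwise, so the identity holds for every test function. Hence v is the weak derivative of u.


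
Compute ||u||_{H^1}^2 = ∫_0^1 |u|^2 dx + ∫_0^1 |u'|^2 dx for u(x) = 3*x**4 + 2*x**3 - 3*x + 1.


||u||_{H^1}^2 = 443/14

The H^1 norm (squared) on an interval (0, L) is
  ||u||_{H^1}^2 = ∫_0^L u(x)^2 dx + ∫_0^L u'(x)^2 dx.
Compute u'(x) = 12*x**3 + 6*x**2 - 3.
Then u(x)^2 = 9*x**8 + 12*x**7 + 4*x**6 - 18*x**5 - 6*x**4 + 4*x**3 + 9*x**2 - 6*x + 1 and u'(x)^2 = 144*x**6 + 144*x**5 + 36*x**4 - 72*x**3 - 36*x**2 + 9.
Integrate each monomial from 0 to 1 using ∫_0^1 c·x^n dx = c·1^(n+1)/(n+1):
  ∫_0^1 u(x)^2 dx = ∫_0^1 (9*x^8 + 12*x^7 + 4*x^6 - 18*x^5 - 6*x^4 + 4*x^3 + 9*x^2 - 6*x + 1) dx. Term by term:
    ∫_0^1 9*x^8 dx = 1;  ∫_0^1 12*x^7 dx = 3/2;  ∫_0^1 4*x^6 dx = 4/7;
    ∫_0^1 -18*x^5 dx = -3;  ∫_0^1 -6*x^4 dx = -6/5;  ∫_0^1 4*x^3 dx = 1;
    ∫_0^1 9*x^2 dx = 3;  ∫_0^1 -6*x dx = -3;  ∫_0^1 1 dx = 1.
  Sum: 1 + 3/2 + 4/7 − 3 − 6/5 + 1 + 3 − 3 + 1 = 61/70.
  ∫_0^1 u'(x)^2 dx = ∫_0^1 (144*x^6 + 144*x^5 + 36*x^4 - 72*x^3 - 36*x^2 + 9) dx. Term by term:
    ∫_0^1 144*x^6 dx = 144/7;  ∫_0^1 144*x^5 dx = 24;  ∫_0^1 36*x^4 dx = 36/5;
    ∫_0^1 -72*x^3 dx = -18;  ∫_0^1 -36*x^2 dx = -12;  ∫_0^1 9 dx = 9.
  Sum: 144/7 + 24 + 36/5 − 18 − 12 + 9 = 1077/35.
Adding: ||u||_{H^1}^2 = 61/70 + 1077/35 = 443/14.


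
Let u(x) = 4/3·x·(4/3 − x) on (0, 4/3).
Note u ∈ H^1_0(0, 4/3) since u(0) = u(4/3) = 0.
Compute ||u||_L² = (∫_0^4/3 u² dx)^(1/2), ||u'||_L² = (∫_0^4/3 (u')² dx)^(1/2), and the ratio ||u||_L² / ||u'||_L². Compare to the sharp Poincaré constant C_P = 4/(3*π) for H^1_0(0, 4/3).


||u||_L² / ||u'||_L² = 2*sqrt(10)/15 < C_P = 4/(3*π).

u(x) = 4/3·x·(4/3 − x), so u'(x) = 16/9 - 8*x/3.
u(x) = 4/3·x·(4/3 − x) vanishes at x = 0 and x = 4/3, so u ∈ H^1_0(0, 4/3). Differentiate via the product rule and integrate the resulting polynomials term by term.
  ∫_0^4/3 u² dx = ∫_0^4/3 (16*x^4/9 - 128*x^3/27 + 256*x^2/81) dx. Term by term:
    ∫_0^4/3 16*x^4/9 dx = 16384/10935;  ∫_0^4/3 -128*x^3/27 dx = -8192/2187;  ∫_0^4/3 256*x^2/81 dx = 16384/6561.
  Sum: 16384/10935 − 8192/2187 + 16384/6561 = 8192/32805.
  ∫_0^4/3 (u')² dx = ∫_0^4/3 (64*x^2/9 - 256*x/27 + 256/81) dx. Term by term:
    ∫_0^4/3 64*x^2/9 dx = 4096/729;  ∫_0^4/3 -256*x/27 dx = -2048/243;  ∫_0^4/3 256/81 dx = 1024/243.
  Sum: 4096/729 − 2048/243 + 1024/243 = 1024/729.
∫_0^4/3 u² dx = 8192/32805, so ||u||_L² = 64*sqrt(10)/405.
∫_0^4/3 (u')² dx = 1024/729, so ||u'||_L² = 32/27.
Ratio ||u||_L² / ||u'||_L² = 2*sqrt(10)/15.
Sharp Poincaré constant on H^1_0(0, 4/3) is C_P = L/π = 4/(3*π), achieved by sin(3*π/4·x).
A polynomial bump cannot attain the sharp Poincaré constant (only the first sine eigenfunction does), so the ratio is strictly less than C_P, consistent with ||u||_L² ≤ C_P ||u'||_L².


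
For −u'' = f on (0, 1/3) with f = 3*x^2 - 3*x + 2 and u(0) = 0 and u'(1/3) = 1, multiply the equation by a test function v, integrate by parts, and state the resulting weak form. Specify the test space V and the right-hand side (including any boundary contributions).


V = {v ∈ H^1(0, 1/3) : v(0) = 0} (test functions vanish at x = 0 where u is specified); weak form: ∫_0^1/3 u'v' dx = ∫_0^1/3 (3*x^2 - 3*x + 2) v dx + v(1/3) for all v ∈ V.

Multiply both sides by a test function v and integrate from 0 to 1/3:
  ∫_0^1/3 −u''(x) v(x) dx = ∫_0^1/3 f(x) v(x) dx.
Integrate the LHS by parts once:
  ∫_0^1/3 −u'' v dx = −[u'(x) v(x)]_0^1/3 + ∫_0^1/3 u'(x) v'(x) dx.
Thus ∫_0^1/3 u'(x) v'(x) dx = ∫_0^1/3 f(x) v(x) dx + [u'(x) v(x)]_0^1/3.
Choose V so that boundary terms are either known or forced to vanish.
Mixed BC: u(0) = 0 (Dirichlet) and u'(1/3) = 1 (Neumann). Define V = {v ∈ H^1(0, 1/3) : v(0) = 0}. Then [u' v]_0^1/3 = u'(1/3)·v(1/3) − u'(0)·0 = v(1/3).
Weak formulation: find u (satisfying any essential BC) such that ∫_0^1/3 u'(x) v'(x) dx = ∫_0^1/3 f v dx + v(1/3) for all v ∈ V (Dirichlet at 0 absorbed into V; Neumann datum at x = 1/3 contributes the boundary term).
Substituting f(x) = 3*x^2 - 3*x + 2, the right-hand side is ∫_0^1/3 (3*x^2 - 3*x + 2) v dx + v(1/3).


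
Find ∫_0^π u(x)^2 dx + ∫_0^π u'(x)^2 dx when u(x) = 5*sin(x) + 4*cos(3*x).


||u||_{H^1(0,π)}^2 = 105*π

u'(x) = -12*sin(3*x) + 5*cos(x).
Expand u² and (u')² and integrate term by term on (0, π), using: for integers n ≥ 1, ∫_0^π sin²(nx) dx = ∫_0^π cos²(nx) dx = π/2; for n ≠ n', ∫_0^π sin(nx)sin(n'x) dx = ∫_0^π cos(nx)cos(n'x) dx = 0; and by product-to-sum, ∫_0^π sin(nx)cos(n'x) dx = ½∫_0^π [sin((n+n')x) + sin((n−n')x)] dx, which is 0 when n+n' is even and 2n/(n²−n'²) when n+n' is odd (it need not vanish on (0, π)).
  u² squared terms: (4)²·∫cos(3x)² dx = 16·π/2 = 8*π;  (5)²·∫sin(x)² dx = 25·π/2 = 25*π/2.
  u² cross terms: 2·(4)·(5)·∫cos(3x)·sin(x) dx = 40·(0) = 0.
  So ∫_0^π u² dx = 8*π + 25*π/2 + 0 = 41*π/2.
  (u')² squared terms: (-12)²·∫sin(3x)² dx = 144·π/2 = 72*π;  (5)²·∫cos(x)² dx = 25·π/2 = 25*π/2.
  (u')² cross terms: 2·(-12)·(5)·∫sin(3x)·cos(x) dx = -120·(0) = 0.
  So ∫_0^π (u')² dx = 72*π + 25*π/2 + 0 = 169*π/2.
||u||_{H^1}^2 = (41*π/2) + (169*π/2) = 105*π.


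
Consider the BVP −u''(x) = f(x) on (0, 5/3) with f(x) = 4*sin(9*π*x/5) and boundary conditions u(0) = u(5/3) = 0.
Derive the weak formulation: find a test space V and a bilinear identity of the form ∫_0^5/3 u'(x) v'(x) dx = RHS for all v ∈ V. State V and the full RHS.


V = H^1_0(0, 5/3) (so v(0) = v(5/3) = 0); weak form: ∫_0^5/3 u'v' dx = ∫_0^5/3 (4*sin(9*π*x/5)) v dx for all v ∈ V.

Multiply both sides by a test function v and integrate from 0 to 5/3:
  ∫_0^5/3 −u''(x) v(x) dx = ∫_0^5/3 f(x) v(x) dx.
Integrate the LHS by parts once:
  ∫_0^5/3 −u'' v dx = −[u'(x) v(x)]_0^5/3 + ∫_0^5/3 u'(x) v'(x) dx.
Thus ∫_0^5/3 u'(x) v'(x) dx = ∫_0^5/3 f(x) v(x) dx + [u'(x) v(x)]_0^5/3.
Choose V so that boundary terms are either known or forced to vanish.
u is Dirichlet: u(0) = u(5/3) = 0. Let V = H^1_0(0, 5/3); then v(0) = v(5/3) = 0, and [u' v]_0^5/3 = 0.
Weak formulation: find u (satisfying any essential BC) such that ∫_0^5/3 u'(x) v'(x) dx = ∫_0^5/3 f v dx for all v ∈ V.
Substituting f(x) = 4*sin(9*π*x/5), the right-hand side is ∫_0^5/3 (4*sin(9*π*x/5)) v dx.


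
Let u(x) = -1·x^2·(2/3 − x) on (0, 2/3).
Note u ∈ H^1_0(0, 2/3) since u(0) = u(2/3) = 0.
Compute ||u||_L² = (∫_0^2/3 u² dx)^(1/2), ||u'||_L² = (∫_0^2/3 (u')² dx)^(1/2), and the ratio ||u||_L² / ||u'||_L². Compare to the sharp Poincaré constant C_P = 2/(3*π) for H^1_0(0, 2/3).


||u||_L² / ||u'||_L² = sqrt(14)/21 < C_P = 2/(3*π).

u(x) = -1·x^2·(2/3 − x), so u'(x) = x*(9*x - 4)/3.
u(x) = -1·x^2·(2/3 − x) vanishes at x = 0 and x = 2/3, so u ∈ H^1_0(0, 2/3). Differentiate via the product rule and integrate the resulting polynomials term by term.
  ∫_0^2/3 u² dx = ∫_0^2/3 (x^6 - 4*x^5/3 + 4*x^4/9) dx. Term by term:
    ∫_0^2/3 x^6 dx = 128/15309;  ∫_0^2/3 -4*x^5/3 dx = -128/6561;  ∫_0^2/3 4*x^4/9 dx = 128/10935.
  Sum: 128/15309 − 128/6561 + 128/10935 = 128/229635.
  ∫_0^2/3 (u')² dx = ∫_0^2/3 (9*x^4 - 8*x^3 + 16*x^2/9) dx. Term by term:
    ∫_0^2/3 9*x^4 dx = 32/135;  ∫_0^2/3 -8*x^3 dx = -32/81;  ∫_0^2/3 16*x^2/9 dx = 128/729.
  Sum: 32/135 − 32/81 + 128/729 = 64/3645.
∫_0^2/3 u² dx = 128/229635, so ||u||_L² = 8*sqrt(70)/2835.
∫_0^2/3 (u')² dx = 64/3645, so ||u'||_L² = 8*sqrt(5)/135.
Ratio ||u||_L² / ||u'||_L² = sqrt(14)/21.
Sharp Poincaré constant on H^1_0(0, 2/3) is C_P = L/π = 2/(3*π), achieved by sin(3*π/2·x).
A polynomial bump cannot attain the sharp Poincaré constant (only the first sine eigenfunction does), so the ratio is strictly less than C_P, consistent with ||u||_L² ≤ C_P ||u'||_L².


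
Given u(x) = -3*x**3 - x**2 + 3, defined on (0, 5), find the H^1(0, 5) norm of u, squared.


||u||_{H^1}^2 = 7144015/42

The H^1 norm (squared) on an interval (0, L) is
  ||u||_{H^1}^2 = ∫_0^L u(x)^2 dx + ∫_0^L u'(x)^2 dx.
Compute u'(x) = -9*x**2 - 2*x.
Then u(x)^2 = 9*x**6 + 6*x**5 + x**4 - 18*x**3 - 6*x**2 + 9 and u'(x)^2 = 81*x**4 + 36*x**3 + 4*x**2.
Integrate each monomial from 0 to 5 using ∫_0^5 c·x^n dx = c·5^(n+1)/(n+1):
  ∫_0^5 u(x)^2 dx = ∫_0^5 (9*x^6 + 6*x^5 + x^4 - 18*x^3 - 6*x^2 + 9) dx. Term by term:
    ∫_0^5 9*x^6 dx = 703125/7;  ∫_0^5 6*x^5 dx = 15625;  ∫_0^5 x^4 dx = 625;
    ∫_0^5 -18*x^3 dx = -5625/2;  ∫_0^5 -6*x^2 dx = -250;  ∫_0^5 9 dx = 45.
  Sum: 703125/7 + 15625 + 625 − 5625/2 − 250 + 45 = 1591505/14.
  ∫_0^5 u'(x)^2 dx = ∫_0^5 (81*x^4 + 36*x^3 + 4*x^2) dx. Term by term:
    ∫_0^5 81*x^4 dx = 50625;  ∫_0^5 36*x^3 dx = 5625;  ∫_0^5 4*x^2 dx = 500/3.
  Sum: 50625 + 5625 + 500/3 = 169250/3.
Adding: ||u||_{H^1}^2 = 1591505/14 + 169250/3 = 7144015/42.


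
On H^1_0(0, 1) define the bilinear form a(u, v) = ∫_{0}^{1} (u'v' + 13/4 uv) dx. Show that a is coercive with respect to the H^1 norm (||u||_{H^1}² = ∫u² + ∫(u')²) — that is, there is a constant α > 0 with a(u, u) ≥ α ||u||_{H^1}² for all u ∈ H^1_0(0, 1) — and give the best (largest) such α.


α = 1

Coercivity of a(·,·) on H^1_0(0, 1) means a(u, u) ≥ α ||u||_{H^1}² for every u ∈ H^1_0.
The interval has length L = 1, and Poincaré/coercivity depend only on L. Here a(u, u) = ∫(u')² + (13/4)·∫u².
Here c = 13/4 ≥ 1, so a(u,u) = ∫(u')² + c∫u² ≥ ∫(u')² + ∫u² = ||u||_{H^1}², i.e. α = 1 works. No larger α is possible: a(u,u) ≥ α||u||_{H^1}² means (1−α)∫(u')² ≥ (α−c)∫u², and for the modes u_n = sin(nπ(x−x₀)/L) (x₀ the left endpoint) one has ∫u_n²/∫(u_n')² = (L/(nπ))² → 0, so a(u_n,u_n)/||u_n||_{H^1}² → 1. Hence the optimal constant is α = 1.
Therefore α = 1.


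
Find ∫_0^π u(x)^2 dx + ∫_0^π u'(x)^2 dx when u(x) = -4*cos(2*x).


||u||_{H^1(0,π)}^2 = 40*π

u'(x) = 8*sin(2*x).
Expand u² and (u')² and integrate term by term on (0, π), using: for integers n ≥ 1, ∫_0^π sin²(nx) dx = ∫_0^π cos²(nx) dx = π/2; for n ≠ n', ∫_0^π sin(nx)sin(n'x) dx = ∫_0^π cos(nx)cos(n'x) dx = 0; and by product-to-sum, ∫_0^π sin(nx)cos(n'x) dx = ½∫_0^π [sin((n+n')x) + sin((n−n')x)] dx, which is 0 when n+n' is even and 2n/(n²−n'²) when n+n' is odd (it need not vanish on (0, π)).
  u² squared terms: (-4)²·∫cos(2x)² dx = 16·π/2 = 8*π.
  So ∫_0^π u² dx = 8*π.
  (u')² squared terms: (8)²·∫sin(2x)² dx = 64·π/2 = 32*π.
  So ∫_0^π (u')² dx = 32*π.
||u||_{H^1}^2 = (8*π) + (32*π) = 40*π.


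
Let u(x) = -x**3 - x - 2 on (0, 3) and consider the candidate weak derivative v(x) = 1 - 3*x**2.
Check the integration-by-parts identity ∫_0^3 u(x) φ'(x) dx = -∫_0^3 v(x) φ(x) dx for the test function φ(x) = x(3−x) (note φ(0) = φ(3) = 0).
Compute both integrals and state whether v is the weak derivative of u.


LHS = 819/20, RHS = 639/20. No, v is not the weak derivative of u.

u(x) = -x**3 - x - 2, classical derivative u'(x) = -3*x**2 - 1.
φ(x) = x(3−x), so φ'(x) = 3 - 2*x.
Note φ(0) = φ(3) = 0, so the boundary term u·φ vanishes.
LHS = ∫_0^3 u(x) φ'(x) dx = ∫_0^3 (2*x^4 - 3*x^3 + 2*x^2 + x - 6) dx. Term by term:
  ∫_0^3 2*x^4 dx = 486/5;  ∫_0^3 -3*x^3 dx = -243/4;  ∫_0^3 2*x^2 dx = 18;
  ∫_0^3 x dx = 9/2;  ∫_0^3 -6 dx = -18.
Sum: 486/5 − 243/4 + 18 + 9/2 − 18 = 819/20.
So LHS = 819/20.
∫_0^3 v(x) φ(x) dx = ∫_0^3 (3*x^4 - 9*x^3 - x^2 + 3*x) dx. Term by term:
  ∫_0^3 3*x^4 dx = 729/5;  ∫_0^3 -9*x^3 dx = -729/4;  ∫_0^3 -x^2 dx = -9;
  ∫_0^3 3*x dx = 27/2.
Sum: 729/5 − 729/4 − 9 + 27/2 = -639/20.
So RHS = -∫_0^3 v(x) φ(x) dx = 639/20.
LHS − RHS = 9 ≠ 0, so the identity fails.
(For a valid weak derivative the identity must hold for EVERY test function, in particular this one. The failure shows v is NOT the weak derivative of u.)
Correct weak derivative would be u'(x) = -3*x**2 - 1.


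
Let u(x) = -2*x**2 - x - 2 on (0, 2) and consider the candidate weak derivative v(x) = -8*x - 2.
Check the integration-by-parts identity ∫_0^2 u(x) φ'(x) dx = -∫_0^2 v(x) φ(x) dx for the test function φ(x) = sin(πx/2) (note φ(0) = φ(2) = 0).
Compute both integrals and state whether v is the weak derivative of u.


LHS = 20/π, RHS = 40/π. No, v is not the weak derivative of u.

u(x) = -2*x**2 - x - 2, classical derivative u'(x) = -4*x - 1.
φ(x) = sin(πx/2), so φ'(x) = π*cos(π*x/2)/2.
Note φ(0) = φ(2) = 0, so the boundary term u·φ vanishes.
LHS = ∫_0^2 u(x) φ'(x) dx = ∫_0^2 (-π*x^2*cos(π*x/2) - π*x*cos(π*x/2)/2 - π*cos(π*x/2)) dx. Term by term:
  ∫_0^2 -π*cos(π*x/2) dx = 0;  ∫_0^2 -π*x^2*cos(π*x/2) dx = 16/π;  ∫_0^2 -π*x*cos(π*x/2)/2 dx = 4/π.
Sum: 0 + 16/π + 4/π = 20/π.
So LHS = 20/π.
∫_0^2 v(x) φ(x) dx = ∫_0^2 (-8*x*sin(π*x/2) - 2*sin(π*x/2)) dx. Term by term:
  ∫_0^2 -2*sin(π*x/2) dx = -8/π;  ∫_0^2 -8*x*sin(π*x/2) dx = -32/π.
Sum: -8/π − 32/π = -40/π.
So RHS = -∫_0^2 v(x) φ(x) dx = 40/π.
LHS − RHS = -20/π ≠ 0, so the identity fails.
(For a valid weak derivative the identity must hold for EVERY test function, in particular this one. The failure shows v is NOT the weak derivative of u.)
Correct weak derivative would be u'(x) = -4*x - 1.
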